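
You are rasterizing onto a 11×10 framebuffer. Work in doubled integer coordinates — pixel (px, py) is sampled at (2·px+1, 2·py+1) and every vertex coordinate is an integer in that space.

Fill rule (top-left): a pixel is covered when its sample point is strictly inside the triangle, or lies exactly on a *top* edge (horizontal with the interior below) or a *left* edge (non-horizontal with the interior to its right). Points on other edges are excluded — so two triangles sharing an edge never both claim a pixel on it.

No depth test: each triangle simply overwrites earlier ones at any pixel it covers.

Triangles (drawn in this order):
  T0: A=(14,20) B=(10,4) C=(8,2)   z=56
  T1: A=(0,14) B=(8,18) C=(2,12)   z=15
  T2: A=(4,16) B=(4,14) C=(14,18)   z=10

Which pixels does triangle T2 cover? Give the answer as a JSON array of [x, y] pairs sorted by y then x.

T0:
  2·area = 24  (B↔C swapped to make it positive)
  edge (14, 20)→(8, 2): d=(-6,-18) top-left  bias=+0
  edge (8, 2)→(10, 4): d=(2,2) right/bottom  bias=-1
  edge (10, 4)→(14, 20): d=(4,16) right/bottom  bias=-1
    (3,0)@(7, 1): e=[-12,0,36] → .  [on edge]
    (4,1)@(9, 3): e=[12,0,12] → .  [on edge]
    (4,2)@(9, 5): e=[0,4,20] → X  [on edge]
    (5,2)@(11, 5): e=[36,0,-12] → .  [on edge]
    (4,3)@(9, 7): e=[-12,8,28] → .
    (6,3)@(13, 7): e=[60,0,-36] → .  [on edge]
    (5,4)@(11, 9): e=[12,8,4] → X
    (6,4)@(13, 9): e=[48,4,-28] → .
    (7,4)@(15, 9): e=[84,0,-60] → .  [on edge]
    (5,5)@(11, 11): e=[0,12,12] → X  [on edge]
    (6,5)@(13, 11): e=[36,8,-20] → .
    (8,5)@(17, 11): e=[108,0,-84] → .  [on edge]
    (9,6)@(19, 13): e=[132,0,-108] → .  [on edge]
    (10,7)@(21, 15): e=[156,0,-132] → .  [on edge]
    (6,8)@(13, 17): e=[0,20,4] → X  [on edge]
  covered (4 px):
    . . . . . . . . . . .
    . . . . . . . . . . .
    . . . . X . . . . . .
    . . . . . . . . . . .
    . . . . . X . . . . .
    . . . . . X . . . . .
    . . . . . . . . . . .
    . . . . . . . . . . .
    . . . . . . X . . . .
    . . . . . . . . . . .
T1:
  2·area = 24  (B↔C swapped to make it positive)
  edge (0, 14)→(2, 12): d=(2,-2) top-left  bias=+0
  edge (2, 12)→(8, 18): d=(6,6) right/bottom  bias=-1
  edge (8, 18)→(0, 14): d=(-8,-4) top-left  bias=+0
    (6,0)@(13, 1): e=[0,-132,156] → .  [on edge]
    (5,1)@(11, 3): e=[0,-108,132] → .  [on edge]
    (4,2)@(9, 5): e=[0,-84,108] → .  [on edge]
    (3,3)@(7, 7): e=[0,-60,84] → .  [on edge]
    (2,4)@(5, 9): e=[0,-36,60] → .  [on edge]
    (0,5)@(1, 11): e=[-4,0,28] → .  [on edge]
    (1,5)@(3, 11): e=[0,-12,36] → .  [on edge]
    (0,6)@(1, 13): e=[0,12,12] → X  [on edge]
    (1,6)@(3, 13): e=[4,0,20] → .  [on edge]
    (0,7)@(1, 15): e=[4,24,-4] → .
    (1,7)@(3, 15): e=[8,12,4] → X
    (2,7)@(5, 15): e=[12,0,12] → .  [on edge]
    (3,8)@(7, 17): e=[20,0,4] → .  [on edge]
    (4,9)@(9, 19): e=[28,0,-4] → .  [on edge]
  covered (2 px):
    . . . . . . . . . . .
    . . . . . . . . . . .
    . . . . . . . . . . .
    . . . . . . . . . . .
    . . . . . . . . . . .
    . . . . . . . . . . .
    X . . . . . . . . . .
    . X . . . . . . . . .
    . . . . . . . . . . .
    . . . . . . . . . . .
T2:
  2·area = 20
  edge (4, 16)→(4, 14): d=(0,-2) top-left  bias=+0
  edge (4, 14)→(14, 18): d=(10,4) right/bottom  bias=-1
  edge (14, 18)→(4, 16): d=(-10,-2) top-left  bias=+0
    (2,7)@(5, 15): e=[2,6,12] → X
    (3,7)@(7, 15): e=[6,-2,16] → .
    (2,8)@(5, 17): e=[2,26,-8] → .
    (4,8)@(9, 17): e=[10,10,0] → X  [on edge]
    (5,8)@(11, 17): e=[14,2,4] → X
    (6,8)@(13, 17): e=[18,-6,8] → .
    (4,9)@(9, 19): e=[10,30,-20] → .
    (5,9)@(11, 19): e=[14,22,-16] → .
    (9,9)@(19, 19): e=[30,-10,0] → .  [on edge]
  covered (3 px):
    . . . . . . . . . . .
    . . . . . . . . . . .
    . . . . . . . . . . .
    . . . . . . . . . . .
    . . . . . . . . . . .
    . . . . . . . . . . .
    . . . . . . . . . . .
    . . X . . . . . . . .
    . . . . X X . . . . .
    . . . . . . . . . . .

Answer: [[2,7],[4,8],[5,8]]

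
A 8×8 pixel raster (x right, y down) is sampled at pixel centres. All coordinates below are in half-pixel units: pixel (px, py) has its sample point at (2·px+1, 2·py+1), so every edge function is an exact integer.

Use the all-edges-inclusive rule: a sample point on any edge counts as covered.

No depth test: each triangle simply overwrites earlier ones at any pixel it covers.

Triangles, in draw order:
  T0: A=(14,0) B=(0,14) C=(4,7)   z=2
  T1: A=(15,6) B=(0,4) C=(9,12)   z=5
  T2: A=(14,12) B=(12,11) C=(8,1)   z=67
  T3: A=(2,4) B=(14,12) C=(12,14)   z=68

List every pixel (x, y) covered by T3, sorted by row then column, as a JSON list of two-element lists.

T0:
  2·area = 42
  edge (14, 0)→(0, 14): d=(-14,14) inclusive
  edge (0, 14)→(4, 7): d=(4,-7) inclusive
  edge (4, 7)→(14, 0): d=(10,-7) inclusive
    (6,0)@(13, 1): e=[0,39,3] → █  [on edge]
    (7,0)@(15, 1): e=[-28,53,17] → ·
    (5,1)@(11, 3): e=[0,33,9] → █  [on edge]
    (6,1)@(13, 3): e=[-28,47,23] → ·
    (3,2)@(7, 5): e=[28,13,1] → █
    (4,2)@(9, 5): e=[0,27,15] → █  [on edge]
    (5,2)@(11, 5): e=[-28,41,29] → ·
    (2,3)@(5, 7): e=[28,7,7] → █
    (3,3)@(7, 7): e=[0,21,21] → █  [on edge]
    (4,3)@(9, 7): e=[-28,35,35] → ·
    (1,4)@(3, 9): e=[28,1,13] → █
    (2,4)@(5, 9): e=[0,15,27] → █  [on edge]
    (1,5)@(3, 11): e=[0,9,33] → █  [on edge]
    (0,6)@(1, 13): e=[0,3,39] → █  [on edge]
  covered (10 px):
    · · · · · · █ ·
    · · · · · █ · ·
    · · · █ █ · · ·
    · · █ █ · · · ·
    · █ █ · · · · ·
    · █ · · · · · ·
    █ · · · · · · ·
    · · · · · · · ·
T1:
  2·area = 102  (B↔C swapped to make it positive)
  edge (15, 6)→(9, 12): d=(-6,6) inclusive
  edge (9, 12)→(0, 4): d=(-9,-8) inclusive
  edge (0, 4)→(15, 6): d=(15,2) inclusive
    (1,2)@(3, 5): e=[78,15,9] → █
    (2,2)@(5, 5): e=[66,31,5] → █
    (3,2)@(7, 5): e=[54,47,1] → █
    (4,2)@(9, 5): e=[42,63,-3] → ·
    (1,3)@(3, 7): e=[66,-3,39] → ·
    (2,3)@(5, 7): e=[54,13,35] → █
    (4,3)@(9, 7): e=[30,45,27] → █
    (5,3)@(11, 7): e=[18,61,23] → █
    (6,3)@(13, 7): e=[6,77,19] → █
    (7,3)@(15, 7): e=[-6,93,15] → ·
    (2,4)@(5, 9): e=[42,-5,65] → ·
    (3,4)@(7, 9): e=[30,11,61] → █
  covered (12 px):
    · · · · · · · ·
    · · · · · · · ·
    · █ █ █ · · · ·
    · · █ █ █ █ █ ·
    · · · █ █ █ · ·
    · · · · █ · · ·
    · · · · · · · ·
    · · · · · · · ·
T2:
  2·area = 16
  edge (14, 12)→(12, 11): d=(-2,-1) inclusive
  edge (12, 11)→(8, 1): d=(-4,-10) inclusive
  edge (8, 1)→(14, 12): d=(6,11) inclusive
    (4,1)@(9, 3): e=[13,2,1] → █
    (5,1)@(11, 3): e=[15,22,-21] → ·
    (4,2)@(9, 5): e=[9,-6,13] → ·
    (5,3)@(11, 7): e=[7,6,3] → █
    (6,3)@(13, 7): e=[9,26,-19] → ·
    (5,4)@(11, 9): e=[3,-2,15] → ·
    (6,5)@(13, 11): e=[1,10,5] → █
    (7,5)@(15, 11): e=[3,30,-17] → ·
    (6,6)@(13, 13): e=[-3,2,17] → ·
  covered (3 px):
    · · · · · · · ·
    · · · · █ · · ·
    · · · · · · · ·
    · · · · · █ · ·
    · · · · · · · ·
    · · · · · · █ ·
    · · · · · · · ·
    · · · · · · · ·
T3:
  2·area = 40
  edge (2, 4)→(14, 12): d=(12,8) inclusive
  edge (14, 12)→(12, 14): d=(-2,2) inclusive
  edge (12, 14)→(2, 4): d=(-10,-10) inclusive
    (0,1)@(1, 3): e=[-4,44,0] → ·  [on edge]
    (1,2)@(3, 5): e=[4,36,0] → █  [on edge]
    (2,2)@(5, 5): e=[-12,32,20] → ·
    (1,3)@(3, 7): e=[28,32,-20] → ·
    (2,3)@(5, 7): e=[12,28,0] → █  [on edge]
    (3,3)@(7, 7): e=[-4,24,20] → ·
    (2,4)@(5, 9): e=[36,24,-20] → ·
    (3,4)@(7, 9): e=[20,20,0] → █  [on edge]
    (4,4)@(9, 9): e=[4,16,20] → █
    (5,4)@(11, 9): e=[-12,12,40] → ·
    (3,5)@(7, 11): e=[44,16,-20] → ·
    (4,5)@(9, 11): e=[28,12,0] → █  [on edge]
    (7,5)@(15, 11): e=[-20,0,60] → ·  [on edge]
    (5,6)@(11, 13): e=[36,4,0] → █  [on edge]
    (6,6)@(13, 13): e=[20,0,20] → █  [on edge]
    (5,7)@(11, 15): e=[60,0,-20] → ·  [on edge]
    (6,7)@(13, 15): e=[44,-4,0] → ·  [on edge]
  covered (8 px):
    · · · · · · · ·
    · · · · · · · ·
    · █ · · · · · ·
    · · █ · · · · ·
    · · · █ █ · · ·
    · · · · █ █ · ·
    · · · · · █ █ ·
    · · · · · · · ·

Answer: [[1,2],[2,3],[3,4],[4,4],[4,5],[5,5],[5,6],[6,6]]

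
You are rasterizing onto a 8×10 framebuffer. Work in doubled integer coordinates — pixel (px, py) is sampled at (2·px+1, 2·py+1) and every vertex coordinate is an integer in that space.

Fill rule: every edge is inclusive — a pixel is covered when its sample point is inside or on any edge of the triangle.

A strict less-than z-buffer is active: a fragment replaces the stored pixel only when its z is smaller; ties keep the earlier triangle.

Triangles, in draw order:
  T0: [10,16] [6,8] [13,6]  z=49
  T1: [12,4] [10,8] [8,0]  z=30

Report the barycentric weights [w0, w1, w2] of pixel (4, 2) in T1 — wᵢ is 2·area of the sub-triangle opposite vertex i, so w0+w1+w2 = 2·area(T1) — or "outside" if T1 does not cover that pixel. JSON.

T0:
  2·area = 64
  edge (10, 16)→(6, 8): d=(-4,-8) inclusive
  edge (6, 8)→(13, 6): d=(7,-2) inclusive
  edge (13, 6)→(10, 16): d=(-3,10) inclusive
    (5,3)@(11, 7): e=[44,3,17] → X
    (6,3)@(13, 7): e=[60,7,-3] → .
    (3,4)@(7, 9): e=[4,9,51] → X
    (4,4)@(9, 9): e=[20,13,31] → X
    (6,4)@(13, 9): e=[52,21,-9] → .
    (3,5)@(7, 11): e=[-4,23,45] → .
    (4,5)@(9, 11): e=[12,27,25] → X
    (6,5)@(13, 11): e=[44,35,-15] → .
    (4,6)@(9, 13): e=[4,41,19] → X
    (5,6)@(11, 13): e=[20,45,-1] → .
    (4,7)@(9, 15): e=[-4,55,13] → .
  covered (7 px):
    . . . . . . . .
    . . . . . . . .
    . . . . . . . .
    . . . . . X . .
    . . . X X X . .
    . . . . X X . .
    . . . . X . . .
    . . . . . . . .
    . . . . . . . .
    . . . . . . . .
T1:
  2·area = 24
  edge (12, 4)→(10, 8): d=(-2,4) inclusive
  edge (10, 8)→(8, 0): d=(-2,-8) inclusive
  edge (8, 0)→(12, 4): d=(4,4) inclusive
    (4,0)@(9, 1): e=[18,6,0] → X  [on edge]
    (5,0)@(11, 1): e=[10,22,-8] → .
    (4,1)@(9, 3): e=[14,2,8] → X
    (5,1)@(11, 3): e=[6,18,0] → X  [on edge]
    (6,1)@(13, 3): e=[-2,34,-8] → .
    (4,2)@(9, 5): e=[10,-2,16] → .
    (5,2)@(11, 5): e=[2,14,8] → X
    (6,2)@(13, 5): e=[-6,30,0] → .  [on edge]
    (5,3)@(11, 7): e=[-2,10,16] → .
    (7,3)@(15, 7): e=[-18,42,0] → .  [on edge]
  covered (4 px):
    . . . . X . . .
    . . . . X X . .
    . . . . . X . .
    . . . . . . . .
    . . . . . . . .
    . . . . . . . .
    . . . . . . . .
    . . . . . . . .
    . . . . . . . .
    . . . . . . . .

Answer: "outside"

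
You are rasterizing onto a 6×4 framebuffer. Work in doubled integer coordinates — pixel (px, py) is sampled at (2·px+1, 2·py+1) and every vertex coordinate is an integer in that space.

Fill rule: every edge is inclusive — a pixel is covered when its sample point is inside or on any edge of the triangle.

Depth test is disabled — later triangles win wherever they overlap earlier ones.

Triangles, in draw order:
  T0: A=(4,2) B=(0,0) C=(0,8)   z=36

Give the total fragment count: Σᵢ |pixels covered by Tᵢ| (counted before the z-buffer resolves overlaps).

T0:
  2·area = 32  (B↔C swapped to make it positive)
  edge (4, 2)→(0, 8): d=(-4,6) inclusive
  edge (0, 8)→(0, 0): d=(0,-8) inclusive
  edge (0, 0)→(4, 2): d=(4,2) inclusive
    (0,0)@(1, 1): e=[22,8,2] → █
    (1,0)@(3, 1): e=[10,24,-2] → ·
    (0,1)@(1, 3): e=[14,8,10] → █
    (1,1)@(3, 3): e=[2,24,6] → █
    (2,1)@(5, 3): e=[-10,40,2] → ·
    (0,2)@(1, 5): e=[6,8,18] → █
    (1,2)@(3, 5): e=[-6,24,14] → ·
    (0,3)@(1, 7): e=[-2,8,26] → ·
  covered (4 px):
    █ · · · · ·
    █ █ · · · ·
    █ · · · · ·
    · · · · · ·

Answer: 4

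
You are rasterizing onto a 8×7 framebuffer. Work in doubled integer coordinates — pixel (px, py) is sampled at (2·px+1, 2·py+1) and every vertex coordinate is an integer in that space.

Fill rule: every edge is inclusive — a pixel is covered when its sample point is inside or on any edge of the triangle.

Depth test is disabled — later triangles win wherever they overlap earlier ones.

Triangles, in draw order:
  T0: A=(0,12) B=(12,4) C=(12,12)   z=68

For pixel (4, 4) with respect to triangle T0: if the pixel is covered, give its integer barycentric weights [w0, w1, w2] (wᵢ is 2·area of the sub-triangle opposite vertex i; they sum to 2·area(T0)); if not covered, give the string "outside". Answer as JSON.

T0:
  2·area = 96
  edge (0, 12)→(12, 4): d=(12,-8) inclusive
  edge (12, 4)→(12, 12): d=(0,8) inclusive
  edge (12, 12)→(0, 12): d=(-12,0) inclusive
    (5,2)@(11, 5): e=[4,8,84] → █
    (6,2)@(13, 5): e=[20,-8,84] → ·
    (4,3)@(9, 7): e=[12,24,60] → █
    (6,3)@(13, 7): e=[44,-8,60] → ·
    (2,4)@(5, 9): e=[4,56,36] → █
    (3,4)@(7, 9): e=[20,40,36] → █
    (6,4)@(13, 9): e=[68,-8,36] → ·
    (1,5)@(3, 11): e=[12,72,12] → █
    (6,5)@(13, 11): e=[92,-8,12] → ·
    (1,6)@(3, 13): e=[36,72,-12] → ·
    (2,6)@(5, 13): e=[52,56,-12] → ·
    (3,6)@(7, 13): e=[68,40,-12] → ·
  covered (12 px):
    · · · · · · · ·
    · · · · · · · ·
    · · · · · █ · ·
    · · · · █ █ · ·
    · · █ █ █ █ · ·
    · █ █ █ █ █ · ·
    · · · · · · · ·

Result: [24,36,36]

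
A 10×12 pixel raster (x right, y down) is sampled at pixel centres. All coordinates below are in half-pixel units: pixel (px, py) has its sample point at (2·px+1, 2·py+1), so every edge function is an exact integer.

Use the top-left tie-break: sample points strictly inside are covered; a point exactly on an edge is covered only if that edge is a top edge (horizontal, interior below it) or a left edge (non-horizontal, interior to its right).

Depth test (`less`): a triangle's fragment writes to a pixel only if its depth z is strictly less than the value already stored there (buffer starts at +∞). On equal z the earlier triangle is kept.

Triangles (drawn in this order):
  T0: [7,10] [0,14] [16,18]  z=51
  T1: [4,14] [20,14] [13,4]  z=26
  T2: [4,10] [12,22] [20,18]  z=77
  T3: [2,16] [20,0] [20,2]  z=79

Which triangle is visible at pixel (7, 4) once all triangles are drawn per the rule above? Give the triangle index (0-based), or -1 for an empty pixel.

T0:
  2·area = 92  (B↔C swapped to make it positive)
  edge (7, 10)→(16, 18): d=(9,8) right/bottom  bias=-1
  edge (16, 18)→(0, 14): d=(-16,-4) top-left  bias=+0
  edge (0, 14)→(7, 10): d=(7,-4) top-left  bias=+0
    (3,5)@(7, 11): e=[9,76,7] → █
    (4,5)@(9, 11): e=[-7,84,15] → ·
    (1,6)@(3, 13): e=[59,28,5] → █
    (2,6)@(5, 13): e=[43,36,13] → █
    (4,6)@(9, 13): e=[11,52,29] → █
    (5,6)@(11, 13): e=[-5,60,37] → ·
    (1,7)@(3, 15): e=[77,-4,19] → ·
    (2,7)@(5, 15): e=[61,4,27] → █
    (5,7)@(11, 15): e=[13,28,51] → █
    (6,7)@(13, 15): e=[-3,36,59] → ·
    (2,8)@(5, 17): e=[79,-28,41] → ·
    (3,8)@(7, 17): e=[63,-20,49] → ·
  covered (10 px):
    · · · · · · · · · ·
    · · · · · · · · · ·
    · · · · · · · · · ·
    · · · · · · · · · ·
    · · · · · · · · · ·
    · · · █ · · · · · ·
    · █ █ █ █ · · · · ·
    · · █ █ █ █ · · · ·
    · · · · · · █ · · ·
    · · · · · · · · · ·
    · · · · · · · · · ·
    · · · · · · · · · ·
T1:
  2·area = 160  (B↔C swapped to make it positive)
  edge (4, 14)→(13, 4): d=(9,-10) top-left  bias=+0
  edge (13, 4)→(20, 14): d=(7,10) right/bottom  bias=-1
  edge (20, 14)→(4, 14): d=(-16,0) right/bottom  bias=-1
    (6,2)@(13, 5): e=[9,7,144] → █
    (7,2)@(15, 5): e=[29,-13,144] → ·
    (5,3)@(11, 7): e=[7,41,112] → █
    (7,3)@(15, 7): e=[47,1,112] → █
    (8,3)@(17, 7): e=[67,-19,112] → ·
    (4,4)@(9, 9): e=[5,75,80] → █
    (8,4)@(17, 9): e=[85,-5,80] → ·
    (3,5)@(7, 11): e=[3,109,48] → █
    (8,5)@(17, 11): e=[103,9,48] → █
    (9,5)@(19, 11): e=[123,-11,48] → ·
    (2,6)@(5, 13): e=[1,143,16] → █
    (9,6)@(19, 13): e=[141,3,16] → █
  covered (22 px):
    · · · · · · · · · ·
    · · · · · · · · · ·
    · · · · · · █ · · ·
    · · · · · █ █ █ · ·
    · · · · █ █ █ █ · ·
    · · · █ █ █ █ █ █ ·
    · · █ █ █ █ █ █ █ █
    · · · · · · · · · ·
    · · · · · · · · · ·
    · · · · · · · · · ·
    · · · · · · · · · ·
    · · · · · · · · · ·
T2:
  2·area = 128  (B↔C swapped to make it positive)
  edge (4, 10)→(20, 18): d=(16,8) right/bottom  bias=-1
  edge (20, 18)→(12, 22): d=(-8,4) right/bottom  bias=-1
  edge (12, 22)→(4, 10): d=(-8,-12) top-left  bias=+0
    (2,5)@(5, 11): e=[8,116,4] → █
    (3,5)@(7, 11): e=[-8,108,28] → ·
    (2,6)@(5, 13): e=[40,100,-12] → ·
    (3,6)@(7, 13): e=[24,92,12] → █
    (4,6)@(9, 13): e=[8,84,36] → █
    (5,6)@(11, 13): e=[-8,76,60] → ·
    (3,7)@(7, 15): e=[56,76,-4] → ·
    (4,7)@(9, 15): e=[40,68,20] → █
    (5,7)@(11, 15): e=[24,60,44] → █
    (6,7)@(13, 15): e=[8,52,68] → █
    (7,7)@(15, 15): e=[-8,44,92] → ·
    (4,8)@(9, 17): e=[72,52,4] → █
  covered (16 px):
    · · · · · · · · · ·
    · · · · · · · · · ·
    · · · · · · · · · ·
    · · · · · · · · · ·
    · · · · · · · · · ·
    · · █ · · · · · · ·
    · · · █ █ · · · · ·
    · · · · █ █ █ · · ·
    · · · · █ █ █ █ █ ·
    · · · · · █ █ █ █ ·
    · · · · · · █ · · ·
    · · · · · · · · · ·
T3:
  2·area = 36
  edge (2, 16)→(20, 0): d=(18,-16) top-left  bias=+0
  edge (20, 0)→(20, 2): d=(0,2) right/bottom  bias=-1
  edge (20, 2)→(2, 16): d=(-18,14) right/bottom  bias=-1
    (9,0)@(19, 1): e=[2,2,32] → █
    (8,1)@(17, 3): e=[6,6,24] → █
    (9,1)@(19, 3): e=[38,2,-4] → ·
    (7,2)@(15, 5): e=[10,10,16] → █
    (8,2)@(17, 5): e=[42,6,-12] → ·
    (6,3)@(13, 7): e=[14,14,8] → █
    (7,3)@(15, 7): e=[46,10,-20] → ·
    (5,4)@(11, 9): e=[18,18,0] → ·  [on edge]
    (6,4)@(13, 9): e=[50,14,-28] → ·
  covered (4 px):
    · · · · · · · · · █
    · · · · · · · · █ ·
    · · · · · · · █ · ·
    · · · · · · █ · · ·
    · · · · · · · · · ·
    · · · · · · · · · ·
    · · · · · · · · · ·
    · · · · · · · · · ·
    · · · · · · · · · ·
    · · · · · · · · · ·
    · · · · · · · · · ·
    · · · · · · · · · ·

Z-buffer (winner per pixel, '.' = empty):
  . . . . . . . . . 3
  . . . . . . . . 3 .
  . . . . . . 1 3 . .
  . . . . . 1 1 1 . .
  . . . . 1 1 1 1 . .
  . . 2 1 1 1 1 1 1 .
  . 0 1 1 1 1 1 1 1 1
  . . 0 0 0 0 2 . . .
  . . . . 2 2 0 2 2 .
  . . . . . 2 2 2 2 .
  . . . . . . 2 . . .
  . . . . . . . . . .

Final: 1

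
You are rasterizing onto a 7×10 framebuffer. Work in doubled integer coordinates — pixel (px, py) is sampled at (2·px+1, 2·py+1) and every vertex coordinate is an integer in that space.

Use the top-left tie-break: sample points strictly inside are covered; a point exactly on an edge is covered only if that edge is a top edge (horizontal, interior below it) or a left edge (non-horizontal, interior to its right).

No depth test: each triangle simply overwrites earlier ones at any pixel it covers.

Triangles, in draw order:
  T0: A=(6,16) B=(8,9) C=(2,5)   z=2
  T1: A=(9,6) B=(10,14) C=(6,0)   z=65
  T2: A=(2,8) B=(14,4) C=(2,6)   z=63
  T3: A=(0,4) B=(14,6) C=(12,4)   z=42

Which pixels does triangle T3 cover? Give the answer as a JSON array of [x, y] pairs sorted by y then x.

T0:
  2·area = 50  (B↔C swapped to make it positive)
  edge (6, 16)→(2, 5): d=(-4,-11) top-left  bias=+0
  edge (2, 5)→(8, 9): d=(6,4) right/bottom  bias=-1
  edge (8, 9)→(6, 16): d=(-2,7) right/bottom  bias=-1
    (1,3)@(3, 7): e=[3,8,39] → █
    (2,3)@(5, 7): e=[25,0,25] → ·  [on edge]
    (1,4)@(3, 9): e=[-5,20,35] → ·
    (2,4)@(5, 9): e=[17,12,21] → █
    (3,4)@(7, 9): e=[39,4,7] → █
    (4,4)@(9, 9): e=[61,-4,-7] → ·
    (2,5)@(5, 11): e=[9,24,17] → █
    (4,5)@(9, 11): e=[53,8,-11] → ·
    (5,5)@(11, 11): e=[75,0,-25] → ·  [on edge]
    (2,6)@(5, 13): e=[1,36,13] → █
    (3,6)@(7, 13): e=[23,28,-1] → ·
    (2,7)@(5, 15): e=[-7,48,9] → ·
  covered (6 px):
    · · · · · · ·
    · · · · · · ·
    · · · · · · ·
    · █ · · · · ·
    · · █ █ · · ·
    · · █ █ · · ·
    · · █ · · · ·
    · · · · · · ·
    · · · · · · ·
    · · · · · · ·
T1:
  2·area = 18
  edge (9, 6)→(10, 14): d=(1,8) right/bottom  bias=-1
  edge (10, 14)→(6, 0): d=(-4,-14) top-left  bias=+0
  edge (6, 0)→(9, 6): d=(3,6) right/bottom  bias=-1
    (3,1)@(7, 3): e=[13,2,3] → █
    (4,1)@(9, 3): e=[-3,30,-9] → ·
    (3,2)@(7, 5): e=[15,-6,9] → ·
    (4,3)@(9, 7): e=[1,14,3] → █
    (5,3)@(11, 7): e=[-15,42,-9] → ·
    (4,4)@(9, 9): e=[3,6,9] → █
    (5,4)@(11, 9): e=[-13,34,-3] → ·
    (4,5)@(9, 11): e=[5,-2,15] → ·
  covered (3 px):
    · · · · · · ·
    · · · █ · · ·
    · · · · · · ·
    · · · · █ · ·
    · · · · █ · ·
    · · · · · · ·
    · · · · · · ·
    · · · · · · ·
    · · · · · · ·
    · · · · · · ·
T2:
  2·area = 24  (B↔C swapped to make it positive)
  edge (2, 8)→(2, 6): d=(0,-2) top-left  bias=+0
  edge (2, 6)→(14, 4): d=(12,-2) top-left  bias=+0
  edge (14, 4)→(2, 8): d=(-12,4) right/bottom  bias=-1
    (4,2)@(9, 5): e=[14,2,8] → █
    (5,2)@(11, 5): e=[18,6,0] → ·  [on edge]
    (1,3)@(3, 7): e=[2,14,8] → █
    (2,3)@(5, 7): e=[6,18,0] → ·  [on edge]
    (4,3)@(9, 7): e=[14,26,-16] → ·
    (1,4)@(3, 9): e=[2,38,-16] → ·
  covered (2 px):
    · · · · · · ·
    · · · · · · ·
    · · · · █ · ·
    · █ · · · · ·
    · · · · · · ·
    · · · · · · ·
    · · · · · · ·
    · · · · · · ·
    · · · · · · ·
    · · · · · · ·
T3:
  2·area = 24  (B↔C swapped to make it positive)
  edge (0, 4)→(12, 4): d=(12,0) top-left  bias=+0
  edge (12, 4)→(14, 6): d=(2,2) right/bottom  bias=-1
  edge (14, 6)→(0, 4): d=(-14,-2) top-left  bias=+0
    (4,0)@(9, 1): e=[-36,0,60] → ·  [on edge]
    (5,1)@(11, 3): e=[-12,0,36] → ·  [on edge]
    (3,2)@(7, 5): e=[12,12,0] → █  [on edge]
    (4,2)@(9, 5): e=[12,8,4] → █
    (5,2)@(11, 5): e=[12,4,8] → █
    (6,2)@(13, 5): e=[12,0,12] → ·  [on edge]
    (3,3)@(7, 7): e=[36,16,-28] → ·
    (4,3)@(9, 7): e=[36,12,-24] → ·
    (5,3)@(11, 7): e=[36,8,-20] → ·
  covered (3 px):
    · · · · · · ·
    · · · · · · ·
    · · · █ █ █ ·
    · · · · · · ·
    · · · · · · ·
    · · · · · · ·
    · · · · · · ·
    · · · · · · ·
    · · · · · · ·
    · · · · · · ·

Result: [[3,2],[4,2],[5,2]]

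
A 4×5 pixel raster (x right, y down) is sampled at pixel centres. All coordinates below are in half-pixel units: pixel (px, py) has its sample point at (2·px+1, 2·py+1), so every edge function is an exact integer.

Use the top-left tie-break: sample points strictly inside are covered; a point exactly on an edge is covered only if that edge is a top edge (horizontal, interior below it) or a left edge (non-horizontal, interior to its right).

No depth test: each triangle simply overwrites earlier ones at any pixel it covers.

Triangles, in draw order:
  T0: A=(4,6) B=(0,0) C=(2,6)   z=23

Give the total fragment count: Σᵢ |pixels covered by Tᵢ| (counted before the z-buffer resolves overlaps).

T0:
  2·area = 12  (B↔C swapped to make it positive)
  edge (4, 6)→(2, 6): d=(-2,0) right/bottom  bias=-1
  edge (2, 6)→(0, 0): d=(-2,-6) top-left  bias=+0
  edge (0, 0)→(4, 6): d=(4,6) right/bottom  bias=-1
    (0,1)@(1, 3): e=[6,0,6] → █  [on edge]
    (1,1)@(3, 3): e=[6,12,-6] → ·
    (0,2)@(1, 5): e=[2,-4,14] → ·
    (1,2)@(3, 5): e=[2,8,2] → █
    (2,2)@(5, 5): e=[2,20,-10] → ·
    (1,3)@(3, 7): e=[-2,4,10] → ·
    (1,4)@(3, 9): e=[-6,0,18] → ·  [on edge]
  covered (2 px):
    · · · ·
    █ · · ·
    · █ · ·
    · · · ·
    · · · ·

Answer: 2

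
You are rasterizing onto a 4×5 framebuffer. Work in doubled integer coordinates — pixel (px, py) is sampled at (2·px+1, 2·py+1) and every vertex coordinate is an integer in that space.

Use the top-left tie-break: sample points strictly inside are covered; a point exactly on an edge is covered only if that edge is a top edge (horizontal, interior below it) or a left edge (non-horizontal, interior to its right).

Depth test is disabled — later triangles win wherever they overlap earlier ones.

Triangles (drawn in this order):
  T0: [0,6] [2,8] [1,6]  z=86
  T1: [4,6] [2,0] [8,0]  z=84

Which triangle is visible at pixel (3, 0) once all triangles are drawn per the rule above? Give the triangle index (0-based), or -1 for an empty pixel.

T0:
  2·area = 2  (B↔C swapped to make it positive)
  edge (0, 6)→(1, 6): d=(1,0) top-left  bias=+0
  edge (1, 6)→(2, 8): d=(1,2) right/bottom  bias=-1
  edge (2, 8)→(0, 6): d=(-2,-2) top-left  bias=+0
    (0,3)@(1, 7): e=[1,1,0] → █  [on edge]
    (1,3)@(3, 7): e=[1,-3,4] → ·
    (0,4)@(1, 9): e=[3,3,-4] → ·
    (1,4)@(3, 9): e=[3,-1,0] → ·  [on edge]
  covered (1 px):
    · · · ·
    · · · ·
    · · · ·
    █ · · ·
    · · · ·
T1:
  2·area = 36
  edge (4, 6)→(2, 0): d=(-2,-6) top-left  bias=+0
  edge (2, 0)→(8, 0): d=(6,0) top-left  bias=+0
  edge (8, 0)→(4, 6): d=(-4,6) right/bottom  bias=-1
    (1,0)@(3, 1): e=[4,6,26] → █
    (2,0)@(5, 1): e=[16,6,14] → █
    (3,0)@(7, 1): e=[28,6,2] → █
    (1,1)@(3, 3): e=[0,18,18] → █  [on edge]
    (3,1)@(7, 3): e=[24,18,-6] → ·
    (1,2)@(3, 5): e=[-4,30,10] → ·
    (2,2)@(5, 5): e=[8,30,-2] → ·
    (2,4)@(5, 9): e=[0,54,-18] → ·  [on edge]
  covered (5 px):
    · █ █ █
    · █ █ ·
    · · · ·
    · · · ·
    · · · ·

Z-buffer (winner per pixel, '.' = empty):
  . 1 1 1
  . 1 1 .
  . . . .
  0 . . .
  . . . .

Answer: 1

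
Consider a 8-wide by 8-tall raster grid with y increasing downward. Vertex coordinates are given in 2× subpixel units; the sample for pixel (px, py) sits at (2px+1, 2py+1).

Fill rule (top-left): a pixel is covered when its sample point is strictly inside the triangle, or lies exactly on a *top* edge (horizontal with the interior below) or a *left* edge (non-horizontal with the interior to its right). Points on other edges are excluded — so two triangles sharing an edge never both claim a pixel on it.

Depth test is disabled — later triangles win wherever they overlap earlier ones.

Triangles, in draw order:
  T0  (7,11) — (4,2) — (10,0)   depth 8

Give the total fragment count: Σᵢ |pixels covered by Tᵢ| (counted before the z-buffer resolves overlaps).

T0:
  2·area = 60
  edge (7, 11)→(4, 2): d=(-3,-9) top-left  bias=+0
  edge (4, 2)→(10, 0): d=(6,-2) top-left  bias=+0
  edge (10, 0)→(7, 11): d=(-3,11) right/bottom  bias=-1
    (3,0)@(7, 1): e=[30,0,30] → #  [on edge]
    (4,0)@(9, 1): e=[48,4,8] → #
    (5,0)@(11, 1): e=[66,8,-14] → ·
    (0,1)@(1, 3): e=[-30,0,90] → ·  [on edge]
    (2,1)@(5, 3): e=[6,8,46] → #
    (5,1)@(11, 3): e=[60,20,-20] → ·
    (2,2)@(5, 5): e=[0,20,40] → #  [on edge]
    (4,2)@(9, 5): e=[36,28,-4] → ·
    (2,3)@(5, 7): e=[-6,32,34] → ·
    (3,3)@(7, 7): e=[12,36,12] → #
    (4,3)@(9, 7): e=[30,40,-10] → ·
    (3,4)@(7, 9): e=[6,48,6] → #
    (3,5)@(7, 11): e=[0,60,0] → ·  [on edge]
  covered (9 px):
    · · · # # · · ·
    · · # # # · · ·
    · · # # · · · ·
    · · · # · · · ·
    · · · # · · · ·
    · · · · · · · ·
    · · · · · · · ·
    · · · · · · · ·

Answer: 9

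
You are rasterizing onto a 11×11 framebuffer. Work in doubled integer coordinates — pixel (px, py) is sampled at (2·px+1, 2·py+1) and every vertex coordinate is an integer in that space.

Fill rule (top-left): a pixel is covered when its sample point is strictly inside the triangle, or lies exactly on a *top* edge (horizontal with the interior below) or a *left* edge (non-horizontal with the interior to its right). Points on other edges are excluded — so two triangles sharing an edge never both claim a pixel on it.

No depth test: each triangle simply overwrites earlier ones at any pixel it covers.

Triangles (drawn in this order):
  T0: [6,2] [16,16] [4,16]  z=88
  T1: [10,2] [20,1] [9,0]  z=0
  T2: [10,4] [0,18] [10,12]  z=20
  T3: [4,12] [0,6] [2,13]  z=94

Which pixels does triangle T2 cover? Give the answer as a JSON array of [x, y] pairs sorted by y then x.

T0:
  2·area = 168
  edge (6, 2)→(16, 16): d=(10,14) right/bottom  bias=-1
  edge (16, 16)→(4, 16): d=(-12,0) right/bottom  bias=-1
  edge (4, 16)→(6, 2): d=(2,-14) top-left  bias=+0
    (3,2)@(7, 5): e=[16,132,20] → #
    (4,2)@(9, 5): e=[-12,132,48] → ·
    (3,3)@(7, 7): e=[36,108,24] → #
    (4,3)@(9, 7): e=[8,108,52] → #
    (5,3)@(11, 7): e=[-20,108,80] → ·
    (2,4)@(5, 9): e=[84,84,0] → #  [on edge]
    (5,4)@(11, 9): e=[0,84,84] → ·  [on edge]
    (2,5)@(5, 11): e=[104,60,4] → #
    (5,5)@(11, 11): e=[20,60,88] → #
    (6,5)@(13, 11): e=[-8,60,116] → ·
    (2,6)@(5, 13): e=[124,36,8] → #
    (6,6)@(13, 13): e=[12,36,120] → #
  covered (21 px):
    · · · · · · · · · · ·
    · · · · · · · · · · ·
    · · · # · · · · · · ·
    · · · # # · · · · · ·
    · · # # # · · · · · ·
    · · # # # # · · · · ·
    · · # # # # # · · · ·
    · · # # # # # # · · ·
    · · · · · · · · · · ·
    · · · · · · · · · · ·
    · · · · · · · · · · ·
T1:
  2·area = 21  (B↔C swapped to make it positive)
  edge (10, 2)→(9, 0): d=(-1,-2) top-left  bias=+0
  edge (9, 0)→(20, 1): d=(11,1) right/bottom  bias=-1
  edge (20, 1)→(10, 2): d=(-10,1) right/bottom  bias=-1
    (5,0)@(11, 1): e=[3,9,9] → #
    (6,0)@(13, 1): e=[7,7,7] → #
    (7,0)@(15, 1): e=[11,5,5] → #
    (8,0)@(17, 1): e=[15,3,3] → #
    (9,0)@(19, 1): e=[19,1,1] → #
    (10,0)@(21, 1): e=[23,-1,-1] → ·
    (5,1)@(11, 3): e=[1,31,-11] → ·
    (6,1)@(13, 3): e=[5,29,-13] → ·
    (7,1)@(15, 3): e=[9,27,-15] → ·
    (8,1)@(17, 3): e=[13,25,-17] → ·
    (9,1)@(19, 3): e=[17,23,-19] → ·
  covered (5 px):
    · · · · · # # # # # ·
    · · · · · · · · · · ·
    · · · · · · · · · · ·
    · · · · · · · · · · ·
    · · · · · · · · · · ·
    · · · · · · · · · · ·
    · · · · · · · · · · ·
    · · · · · · · · · · ·
    · · · · · · · · · · ·
    · · · · · · · · · · ·
    · · · · · · · · · · ·
T2:
  2·area = 80  (B↔C swapped to make it positive)
  edge (10, 4)→(10, 12): d=(0,8) right/bottom  bias=-1
  edge (10, 12)→(0, 18): d=(-10,6) right/bottom  bias=-1
  edge (0, 18)→(10, 4): d=(10,-14) top-left  bias=+0
    (4,3)@(9, 7): e=[8,56,16] → #
    (5,3)@(11, 7): e=[-8,44,44] → ·
    (3,4)@(7, 9): e=[24,48,8] → #
    (5,4)@(11, 9): e=[-8,24,64] → ·
    (7,4)@(15, 9): e=[-40,0,120] → ·  [on edge]
    (2,5)@(5, 11): e=[40,40,0] → #  [on edge]
    (5,5)@(11, 11): e=[-8,4,84] → ·
    (2,6)@(5, 13): e=[40,20,20] → #
    (4,6)@(9, 13): e=[8,-4,76] → ·
    (1,7)@(3, 15): e=[56,12,12] → #
    (2,7)@(5, 15): e=[40,0,40] → ·  [on edge]
    (3,7)@(7, 15): e=[24,-12,68] → ·
  covered (10 px):
    · · · · · · · · · · ·
    · · · · · · · · · · ·
    · · · · · · · · · · ·
    · · · · # · · · · · ·
    · · · # # · · · · · ·
    · · # # # · · · · · ·
    · · # # · · · · · · ·
    · # · · · · · · · · ·
    # · · · · · · · · · ·
    · · · · · · · · · · ·
    · · · · · · · · · · ·
T3:
  2·area = 16  (B↔C swapped to make it positive)
  edge (4, 12)→(2, 13): d=(-2,1) right/bottom  bias=-1
  edge (2, 13)→(0, 6): d=(-2,-7) top-left  bias=+0
  edge (0, 6)→(4, 12): d=(4,6) right/bottom  bias=-1
    (0,4)@(1, 9): e=[9,1,6] → #
    (1,4)@(3, 9): e=[7,15,-6] → ·
    (0,5)@(1, 11): e=[5,-3,14] → ·
    (1,5)@(3, 11): e=[3,11,2] → #
    (2,5)@(5, 11): e=[1,25,-10] → ·
    (1,6)@(3, 13): e=[-1,7,10] → ·
  covered (2 px):
    · · · · · · · · · · ·
    · · · · · · · · · · ·
    · · · · · · · · · · ·
    · · · · · · · · · · ·
    # · · · · · · · · · ·
    · # · · · · · · · · ·
    · · · · · · · · · · ·
    · · · · · · · · · · ·
    · · · · · · · · · · ·
    · · · · · · · · · · ·
    · · · · · · · · · · ·

Answer: [[4,3],[3,4],[4,4],[2,5],[3,5],[4,5],[2,6],[3,6],[1,7],[0,8]]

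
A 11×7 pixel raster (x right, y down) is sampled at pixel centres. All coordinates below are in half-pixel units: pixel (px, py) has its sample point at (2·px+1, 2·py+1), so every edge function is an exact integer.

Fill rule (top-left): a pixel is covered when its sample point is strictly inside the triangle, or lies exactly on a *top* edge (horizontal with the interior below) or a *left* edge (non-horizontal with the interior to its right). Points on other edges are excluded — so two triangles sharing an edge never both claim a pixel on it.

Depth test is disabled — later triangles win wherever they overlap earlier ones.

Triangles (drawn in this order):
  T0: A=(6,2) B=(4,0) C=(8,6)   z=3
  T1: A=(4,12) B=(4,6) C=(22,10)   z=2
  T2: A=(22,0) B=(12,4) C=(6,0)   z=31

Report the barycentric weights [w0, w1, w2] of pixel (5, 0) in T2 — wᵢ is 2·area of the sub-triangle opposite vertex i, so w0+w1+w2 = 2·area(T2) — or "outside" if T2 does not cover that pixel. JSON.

T0:
  2·area = 4  (B↔C swapped to make it positive)
  edge (6, 2)→(8, 6): d=(2,4) right/bottom  bias=-1
  edge (8, 6)→(4, 0): d=(-4,-6) top-left  bias=+0
  edge (4, 0)→(6, 2): d=(2,2) right/bottom  bias=-1
    (2,0)@(5, 1): e=[2,2,0] → ·  [on edge]
    (3,1)@(7, 3): e=[-2,6,0] → ·  [on edge]
    (4,2)@(9, 5): e=[-6,10,0] → ·  [on edge]
    (5,3)@(11, 7): e=[-10,14,0] → ·  [on edge]
    (6,4)@(13, 9): e=[-14,18,0] → ·  [on edge]
    (7,5)@(15, 11): e=[-18,22,0] → ·  [on edge]
    (8,6)@(17, 13): e=[-22,26,0] → ·  [on edge]
  covered (0 px):
    · · · · · · · · · · ·
    · · · · · · · · · · ·
    · · · · · · · · · · ·
    · · · · · · · · · · ·
    · · · · · · · · · · ·
    · · · · · · · · · · ·
    · · · · · · · · · · ·
T1:
  2·area = 108
  edge (4, 12)→(4, 6): d=(0,-6) top-left  bias=+0
  edge (4, 6)→(22, 10): d=(18,4) right/bottom  bias=-1
  edge (22, 10)→(4, 12): d=(-18,2) right/bottom  bias=-1
    (2,3)@(5, 7): e=[6,14,88] → #
    (3,3)@(7, 7): e=[18,6,84] → #
    (4,3)@(9, 7): e=[30,-2,80] → ·
    (2,4)@(5, 9): e=[6,50,52] → #
    (4,4)@(9, 9): e=[30,34,44] → #
    (5,4)@(11, 9): e=[42,26,40] → #
    (6,4)@(13, 9): e=[54,18,36] → #
    (7,4)@(15, 9): e=[66,10,32] → #
    (8,4)@(17, 9): e=[78,2,28] → #
    (9,4)@(19, 9): e=[90,-6,24] → ·
    (2,5)@(5, 11): e=[6,86,16] → #
    (6,5)@(13, 11): e=[54,54,0] → ·  [on edge]
  covered (13 px):
    · · · · · · · · · · ·
    · · · · · · · · · · ·
    · · · · · · · · · · ·
    · · # # · · · · · · ·
    · · # # # # # # # · ·
    · · # # # # · · · · ·
    · · · · · · · · · · ·
T2:
  2·area = 64
  edge (22, 0)→(12, 4): d=(-10,4) right/bottom  bias=-1
  edge (12, 4)→(6, 0): d=(-6,-4) top-left  bias=+0
  edge (6, 0)→(22, 0): d=(16,0) top-left  bias=+0
    (4,0)@(9, 1): e=[42,6,16] → #
    (5,0)@(11, 1): e=[34,14,16] → #
    (6,0)@(13, 1): e=[26,22,16] → #
    (7,0)@(15, 1): e=[18,30,16] → #
    (8,0)@(17, 1): e=[10,38,16] → #
    (9,0)@(19, 1): e=[2,46,16] → #
    (10,0)@(21, 1): e=[-6,54,16] → ·
    (4,1)@(9, 3): e=[22,-6,48] → ·
    (5,1)@(11, 3): e=[14,2,48] → #
    (7,1)@(15, 3): e=[-2,18,48] → ·
    (8,1)@(17, 3): e=[-10,26,48] → ·
    (9,1)@(19, 3): e=[-18,34,48] → ·
  covered (8 px):
    · · · · # # # # # # ·
    · · · · · # # · · · ·
    · · · · · · · · · · ·
    · · · · · · · · · · ·
    · · · · · · · · · · ·
    · · · · · · · · · · ·
    · · · · · · · · · · ·

Answer: [14,16,34]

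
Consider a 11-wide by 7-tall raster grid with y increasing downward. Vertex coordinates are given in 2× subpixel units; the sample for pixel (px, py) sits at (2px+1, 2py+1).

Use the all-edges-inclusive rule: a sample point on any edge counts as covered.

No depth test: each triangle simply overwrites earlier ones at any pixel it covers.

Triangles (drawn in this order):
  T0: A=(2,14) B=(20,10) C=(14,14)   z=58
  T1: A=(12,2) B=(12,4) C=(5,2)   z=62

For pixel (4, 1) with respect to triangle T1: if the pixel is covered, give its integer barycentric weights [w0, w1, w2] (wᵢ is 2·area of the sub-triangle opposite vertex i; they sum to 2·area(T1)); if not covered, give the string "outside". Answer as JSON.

T0:
  2·area = 48
  edge (2, 14)→(20, 10): d=(18,-4) inclusive
  edge (20, 10)→(14, 14): d=(-6,4) inclusive
  edge (14, 14)→(2, 14): d=(-12,0) inclusive
    (8,5)@(17, 11): e=[6,6,36] → █
    (9,5)@(19, 11): e=[14,-2,36] → ·
    (3,6)@(7, 13): e=[2,34,12] → █
    (4,6)@(9, 13): e=[10,26,12] → █
    (5,6)@(11, 13): e=[18,18,12] → █
    (6,6)@(13, 13): e=[26,10,12] → █
    (7,6)@(15, 13): e=[34,2,12] → █
    (8,6)@(17, 13): e=[42,-6,12] → ·
  covered (6 px):
    · · · · · · · · · · ·
    · · · · · · · · · · ·
    · · · · · · · · · · ·
    · · · · · · · · · · ·
    · · · · · · · · · · ·
    · · · · · · · · █ · ·
    · · · █ █ █ █ █ · · ·
T1:
  2·area = 14
  edge (12, 2)→(12, 4): d=(0,2) inclusive
  edge (12, 4)→(5, 2): d=(-7,-2) inclusive
  edge (5, 2)→(12, 2): d=(7,0) inclusive
    (4,1)@(9, 3): e=[6,1,7] → █
    (5,1)@(11, 3): e=[2,5,7] → █
    (6,1)@(13, 3): e=[-2,9,7] → ·
    (4,2)@(9, 5): e=[6,-13,21] → ·
    (5,2)@(11, 5): e=[2,-9,21] → ·
  covered (2 px):
    · · · · · · · · · · ·
    · · · · █ █ · · · · ·
    · · · · · · · · · · ·
    · · · · · · · · · · ·
    · · · · · · · · · · ·
    · · · · · · · · · · ·
    · · · · · · · · · · ·

Result: [1,7,6]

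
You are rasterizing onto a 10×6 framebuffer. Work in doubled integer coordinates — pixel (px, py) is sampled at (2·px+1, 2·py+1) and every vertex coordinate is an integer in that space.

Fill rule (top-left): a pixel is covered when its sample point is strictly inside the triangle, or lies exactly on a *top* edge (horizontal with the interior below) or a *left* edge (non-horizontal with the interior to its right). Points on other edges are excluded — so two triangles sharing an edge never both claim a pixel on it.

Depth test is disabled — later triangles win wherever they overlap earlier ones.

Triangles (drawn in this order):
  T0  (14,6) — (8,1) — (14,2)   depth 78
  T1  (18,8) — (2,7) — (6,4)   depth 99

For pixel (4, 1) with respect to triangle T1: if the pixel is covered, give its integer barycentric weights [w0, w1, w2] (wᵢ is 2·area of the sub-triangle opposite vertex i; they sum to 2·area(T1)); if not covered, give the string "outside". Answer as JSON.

T0:
  2·area = 24
  edge (14, 6)→(8, 1): d=(-6,-5) top-left  bias=+0
  edge (8, 1)→(14, 2): d=(6,1) right/bottom  bias=-1
  edge (14, 2)→(14, 6): d=(0,4) right/bottom  bias=-1
    (5,1)@(11, 3): e=[3,9,12] → █
    (6,1)@(13, 3): e=[13,7,4] → █
    (7,1)@(15, 3): e=[23,5,-4] → ·
    (5,2)@(11, 5): e=[-9,21,12] → ·
    (6,2)@(13, 5): e=[1,19,4] → █
    (7,2)@(15, 5): e=[11,17,-4] → ·
    (6,3)@(13, 7): e=[-11,31,4] → ·
  covered (3 px):
    · · · · · · · · · ·
    · · · · · █ █ · · ·
    · · · · · · █ · · ·
    · · · · · · · · · ·
    · · · · · · · · · ·
    · · · · · · · · · ·
T1:
  2·area = 52
  edge (18, 8)→(2, 7): d=(-16,-1) top-left  bias=+0
  edge (2, 7)→(6, 4): d=(4,-3) top-left  bias=+0
  edge (6, 4)→(18, 8): d=(12,4) right/bottom  bias=-1
    (1,1)@(3, 3): e=[65,-13,0] → ·  [on edge]
    (2,2)@(5, 5): e=[35,1,16] → █
    (3,2)@(7, 5): e=[37,7,8] → █
    (4,2)@(9, 5): e=[39,13,0] → ·  [on edge]
    (1,3)@(3, 7): e=[1,3,48] → █
    (4,3)@(9, 7): e=[7,21,24] → █
    (5,3)@(11, 7): e=[9,27,16] → █
    (6,3)@(13, 7): e=[11,33,8] → █
    (7,3)@(15, 7): e=[13,39,0] → ·  [on edge]
    (1,4)@(3, 9): e=[-31,11,72] → ·
    (2,4)@(5, 9): e=[-29,17,64] → ·
    (3,4)@(7, 9): e=[-27,23,56] → ·
  covered (8 px):
    · · · · · · · · · ·
    · · · · · · · · · ·
    · · █ █ · · · · · ·
    · █ █ █ █ █ █ · · ·
    · · · · · · · · · ·
    · · · · · · · · · ·

Final: "outside"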